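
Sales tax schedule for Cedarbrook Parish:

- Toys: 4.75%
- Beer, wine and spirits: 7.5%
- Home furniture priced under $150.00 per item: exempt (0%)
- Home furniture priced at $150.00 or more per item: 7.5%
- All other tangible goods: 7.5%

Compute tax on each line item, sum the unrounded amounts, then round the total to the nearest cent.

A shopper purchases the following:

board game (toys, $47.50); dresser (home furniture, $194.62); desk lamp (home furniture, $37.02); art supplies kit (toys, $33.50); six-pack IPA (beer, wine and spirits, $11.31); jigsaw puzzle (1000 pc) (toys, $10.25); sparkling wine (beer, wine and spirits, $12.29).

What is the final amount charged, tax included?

Board game $47.50: toys → 4.75% → $2.25625
Dresser $194.62: home furniture, $150.00 or more → 7.5% → $14.5965
Desk lamp $37.02: home furniture, under $150.00 → 0% → $0.00
Art supplies kit $33.50: toys → 4.75% → $1.59125
Six-pack IPA $11.31: beer, wine and spirits → 7.5% → $0.84825
Jigsaw puzzle (1000 pc) $10.25: toys → 4.75% → $0.486875
Sparkling wine $12.29: beer, wine and spirits → 7.5% → $0.92175
Subtotal = $346.49; unrounded tax = $20.700875 → $20.70; total due = $367.19

$367.19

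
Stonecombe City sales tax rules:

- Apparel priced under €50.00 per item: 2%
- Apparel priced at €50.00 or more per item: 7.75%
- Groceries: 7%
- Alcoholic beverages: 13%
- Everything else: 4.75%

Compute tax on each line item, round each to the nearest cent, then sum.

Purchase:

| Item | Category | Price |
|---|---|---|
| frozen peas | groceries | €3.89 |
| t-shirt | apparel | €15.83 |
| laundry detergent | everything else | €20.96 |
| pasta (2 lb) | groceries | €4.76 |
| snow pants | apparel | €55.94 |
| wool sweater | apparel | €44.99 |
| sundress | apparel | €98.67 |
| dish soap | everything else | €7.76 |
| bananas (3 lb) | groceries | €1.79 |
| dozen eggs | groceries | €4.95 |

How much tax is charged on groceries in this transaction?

€1.08

Frozen peas €3.89: groceries → 7% → €0.27
Pasta (2 lb) €4.76: groceries → 7% → €0.33
Bananas (3 lb) €1.79: groceries → 7% → €0.13
Dozen eggs €4.95: groceries → 7% → €0.35
Tax on groceries = €0.27 + €0.33 + €0.13 + €0.35 = €1.08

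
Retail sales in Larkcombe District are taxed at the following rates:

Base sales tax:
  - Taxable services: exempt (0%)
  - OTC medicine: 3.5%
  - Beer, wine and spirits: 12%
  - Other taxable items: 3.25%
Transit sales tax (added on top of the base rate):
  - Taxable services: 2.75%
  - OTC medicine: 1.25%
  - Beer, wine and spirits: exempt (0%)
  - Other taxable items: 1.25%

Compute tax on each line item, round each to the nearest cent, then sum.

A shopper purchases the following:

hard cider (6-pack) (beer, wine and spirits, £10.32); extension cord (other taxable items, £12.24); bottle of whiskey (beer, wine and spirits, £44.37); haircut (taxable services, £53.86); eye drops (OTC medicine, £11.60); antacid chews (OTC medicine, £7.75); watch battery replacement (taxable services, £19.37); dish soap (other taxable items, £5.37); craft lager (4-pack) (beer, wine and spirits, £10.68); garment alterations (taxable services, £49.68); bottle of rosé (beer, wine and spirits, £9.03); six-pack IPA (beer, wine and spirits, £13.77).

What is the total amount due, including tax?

Hard cider (6-pack) £10.32: beer, wine and spirits → 12% + 0% transit = 12% → £1.24
Extension cord £12.24: other taxable items → 3.25% + 1.25% transit = 4.5% → £0.55
Bottle of whiskey £44.37: beer, wine and spirits → 12% + 0% transit = 12% → £5.32
Haircut £53.86: taxable services → 0% + 2.75% transit = 2.75% → £1.48
Eye drops £11.60: OTC medicine → 3.5% + 1.25% transit = 4.75% → £0.55
Antacid chews £7.75: OTC medicine → 3.5% + 1.25% transit = 4.75% → £0.37
Watch battery replacement £19.37: taxable services → 0% + 2.75% transit = 2.75% → £0.53
Dish soap £5.37: other taxable items → 3.25% + 1.25% transit = 4.5% → £0.24
Craft lager (4-pack) £10.68: beer, wine and spirits → 12% + 0% transit = 12% → £1.28
Garment alterations £49.68: taxable services → 0% + 2.75% transit = 2.75% → £1.37
Bottle of rosé £9.03: beer, wine and spirits → 12% + 0% transit = 12% → £1.08
Six-pack IPA £13.77: beer, wine and spirits → 12% + 0% transit = 12% → £1.65
Subtotal = £248.04; tax = £15.66; total due = £263.70

£263.70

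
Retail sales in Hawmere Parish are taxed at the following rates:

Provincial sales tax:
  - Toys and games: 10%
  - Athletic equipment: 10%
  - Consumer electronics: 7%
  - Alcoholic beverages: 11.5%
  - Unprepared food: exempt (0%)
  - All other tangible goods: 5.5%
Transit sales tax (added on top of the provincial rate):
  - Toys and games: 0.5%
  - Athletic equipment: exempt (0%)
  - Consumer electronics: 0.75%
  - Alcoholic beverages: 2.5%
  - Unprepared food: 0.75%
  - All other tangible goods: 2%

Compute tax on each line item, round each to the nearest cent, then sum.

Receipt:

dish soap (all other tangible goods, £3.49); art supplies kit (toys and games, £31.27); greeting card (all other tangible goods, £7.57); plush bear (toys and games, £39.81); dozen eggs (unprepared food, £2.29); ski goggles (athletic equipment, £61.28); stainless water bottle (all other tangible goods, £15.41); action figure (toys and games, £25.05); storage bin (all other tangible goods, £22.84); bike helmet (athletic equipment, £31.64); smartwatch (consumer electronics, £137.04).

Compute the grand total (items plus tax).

£411.41

Dish soap £3.49: all other tangible goods → 5.5% + 2% transit = 7.5% → £0.26
Art supplies kit £31.27: toys and games → 10% + 0.5% transit = 10.5% → £3.28
Greeting card £7.57: all other tangible goods → 5.5% + 2% transit = 7.5% → £0.57
Plush bear £39.81: toys and games → 10% + 0.5% transit = 10.5% → £4.18
Dozen eggs £2.29: unprepared food → 0% + 0.75% transit = 0.75% → £0.02
Ski goggles £61.28: athletic equipment → 10% + 0% transit = 10% → £6.13
Stainless water bottle £15.41: all other tangible goods → 5.5% + 2% transit = 7.5% → £1.16
Action figure £25.05: toys and games → 10% + 0.5% transit = 10.5% → £2.63
Storage bin £22.84: all other tangible goods → 5.5% + 2% transit = 7.5% → £1.71
Bike helmet £31.64: athletic equipment → 10% + 0% transit = 10% → £3.16
Smartwatch £137.04: consumer electronics → 7% + 0.75% transit = 7.75% → £10.62
Subtotal = £377.69; tax = £33.72; total due = £411.41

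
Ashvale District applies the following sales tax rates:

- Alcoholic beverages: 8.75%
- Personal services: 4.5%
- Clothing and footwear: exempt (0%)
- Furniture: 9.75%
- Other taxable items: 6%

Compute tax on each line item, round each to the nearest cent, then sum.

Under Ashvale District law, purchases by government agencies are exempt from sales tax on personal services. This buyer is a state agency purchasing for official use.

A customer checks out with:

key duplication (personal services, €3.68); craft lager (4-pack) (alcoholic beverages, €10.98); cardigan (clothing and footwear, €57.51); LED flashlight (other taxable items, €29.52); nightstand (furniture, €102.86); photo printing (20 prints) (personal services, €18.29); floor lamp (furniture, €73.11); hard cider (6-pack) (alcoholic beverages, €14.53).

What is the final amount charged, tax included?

€331.64

Key duplication €3.68: personal services, buyer-exempt → 0% → €0.00
Craft lager (4-pack) €10.98: alcoholic beverages → 8.75% → €0.96
Cardigan €57.51: clothing and footwear → 0% → €0.00
LED flashlight €29.52: other taxable items → 6% → €1.77
Nightstand €102.86: furniture → 9.75% → €10.03
Photo printing (20 prints) €18.29: personal services, buyer-exempt → 0% → €0.00
Floor lamp €73.11: furniture → 9.75% → €7.13
Hard cider (6-pack) €14.53: alcoholic beverages → 8.75% → €1.27
Subtotal = €310.48; tax = €21.16; total due = €331.64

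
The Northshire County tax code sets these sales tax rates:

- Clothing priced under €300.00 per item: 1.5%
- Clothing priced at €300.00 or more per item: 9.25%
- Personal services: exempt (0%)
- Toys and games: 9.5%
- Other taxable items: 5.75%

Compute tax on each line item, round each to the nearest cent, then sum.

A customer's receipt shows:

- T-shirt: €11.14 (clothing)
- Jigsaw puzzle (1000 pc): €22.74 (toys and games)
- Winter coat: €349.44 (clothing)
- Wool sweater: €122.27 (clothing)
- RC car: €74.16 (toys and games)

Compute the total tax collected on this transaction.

T-shirt €11.14: clothing, under €300.00 → 1.5% → €0.17
Jigsaw puzzle (1000 pc) €22.74: toys and games → 9.5% → €2.16
Winter coat €349.44: clothing, €300.00 or more → 9.25% → €32.32
Wool sweater €122.27: clothing, under €300.00 → 1.5% → €1.83
RC car €74.16: toys and games → 9.5% → €7.05
Total tax = €0.17 + €2.16 + €32.32 + €1.83 + €7.05 = €43.53

€43.53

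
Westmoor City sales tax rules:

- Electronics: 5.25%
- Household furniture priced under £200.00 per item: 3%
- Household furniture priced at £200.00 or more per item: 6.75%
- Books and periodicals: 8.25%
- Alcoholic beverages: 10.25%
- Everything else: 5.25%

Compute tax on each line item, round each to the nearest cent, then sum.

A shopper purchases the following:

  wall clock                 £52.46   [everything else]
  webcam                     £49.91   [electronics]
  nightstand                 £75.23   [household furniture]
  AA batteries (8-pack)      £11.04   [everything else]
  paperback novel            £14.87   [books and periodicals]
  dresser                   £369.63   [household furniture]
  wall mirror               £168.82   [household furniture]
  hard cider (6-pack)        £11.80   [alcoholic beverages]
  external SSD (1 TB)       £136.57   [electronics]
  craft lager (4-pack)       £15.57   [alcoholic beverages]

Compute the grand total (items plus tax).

£955.33

Wall clock £52.46: everything else → 5.25% → £2.75
Webcam £49.91: electronics → 5.25% → £2.62
Nightstand £75.23: household furniture, under £200.00 → 3% → £2.26
AA batteries (8-pack) £11.04: everything else → 5.25% → £0.58
Paperback novel £14.87: books and periodicals → 8.25% → £1.23
Dresser £369.63: household furniture, £200.00 or more → 6.75% → £24.95
Wall mirror £168.82: household furniture, under £200.00 → 3% → £5.06
Hard cider (6-pack) £11.80: alcoholic beverages → 10.25% → £1.21
External SSD (1 TB) £136.57: electronics → 5.25% → £7.17
Craft lager (4-pack) £15.57: alcoholic beverages → 10.25% → £1.60
Subtotal = £905.90; tax = £49.43; total due = £955.33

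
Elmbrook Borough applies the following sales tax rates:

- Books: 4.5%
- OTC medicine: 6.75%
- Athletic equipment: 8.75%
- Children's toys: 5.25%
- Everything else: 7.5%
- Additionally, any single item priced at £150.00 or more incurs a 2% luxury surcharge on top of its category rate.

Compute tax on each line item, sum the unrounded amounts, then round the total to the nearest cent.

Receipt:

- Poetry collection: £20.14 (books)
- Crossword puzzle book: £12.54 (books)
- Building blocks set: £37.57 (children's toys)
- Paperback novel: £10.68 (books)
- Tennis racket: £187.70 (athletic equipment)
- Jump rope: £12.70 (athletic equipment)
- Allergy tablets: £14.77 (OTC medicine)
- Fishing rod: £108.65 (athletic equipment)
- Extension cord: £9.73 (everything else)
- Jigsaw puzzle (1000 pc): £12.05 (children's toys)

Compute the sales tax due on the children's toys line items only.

Building blocks set £37.57: children's toys → 5.25% → £1.972425
Jigsaw puzzle (1000 pc) £12.05: children's toys → 5.25% → £0.632625
Tax on children's toys: unrounded sum = £2.60505 → £2.61

£2.61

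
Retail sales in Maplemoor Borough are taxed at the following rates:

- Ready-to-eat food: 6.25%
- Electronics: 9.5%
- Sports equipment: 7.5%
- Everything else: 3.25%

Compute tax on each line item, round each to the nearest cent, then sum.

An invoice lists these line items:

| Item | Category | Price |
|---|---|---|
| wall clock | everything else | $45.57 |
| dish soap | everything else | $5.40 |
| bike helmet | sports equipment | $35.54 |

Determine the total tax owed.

Wall clock $45.57: everything else → 3.25% → $1.48
Dish soap $5.40: everything else → 3.25% → $0.18
Bike helmet $35.54: sports equipment → 7.5% → $2.67
Total tax = $1.48 + $0.18 + $2.67 = $4.33

$4.33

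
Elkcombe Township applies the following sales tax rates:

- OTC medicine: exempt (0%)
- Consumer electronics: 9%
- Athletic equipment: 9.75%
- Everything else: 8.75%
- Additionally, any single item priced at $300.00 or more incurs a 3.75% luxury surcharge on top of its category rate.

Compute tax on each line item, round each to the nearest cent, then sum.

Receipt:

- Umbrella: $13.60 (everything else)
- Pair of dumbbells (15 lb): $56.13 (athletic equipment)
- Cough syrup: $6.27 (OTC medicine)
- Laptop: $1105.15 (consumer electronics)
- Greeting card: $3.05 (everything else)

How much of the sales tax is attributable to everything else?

Umbrella $13.60: everything else → 8.75% → $1.19
Greeting card $3.05: everything else → 8.75% → $0.27
Tax on everything else = $1.19 + $0.27 = $1.46

$1.46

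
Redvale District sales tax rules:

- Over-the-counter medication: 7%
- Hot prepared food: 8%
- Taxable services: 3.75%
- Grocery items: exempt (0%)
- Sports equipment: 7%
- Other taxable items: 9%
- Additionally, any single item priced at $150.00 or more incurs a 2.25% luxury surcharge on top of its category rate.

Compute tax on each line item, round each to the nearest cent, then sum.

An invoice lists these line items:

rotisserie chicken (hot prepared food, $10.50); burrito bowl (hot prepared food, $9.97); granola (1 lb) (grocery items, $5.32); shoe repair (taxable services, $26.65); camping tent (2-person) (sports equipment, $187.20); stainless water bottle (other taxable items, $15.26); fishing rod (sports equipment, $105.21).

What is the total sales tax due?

Rotisserie chicken $10.50: hot prepared food → 8% → $0.84
Burrito bowl $9.97: hot prepared food → 8% → $0.80
Granola (1 lb) $5.32: grocery items → 0% → $0.00
Shoe repair $26.65: taxable services → 3.75% → $1.00
Camping tent (2-person) $187.20: sports equipment → 7% + 2.25% surcharge = 9.25% → $17.32
Stainless water bottle $15.26: other taxable items → 9% → $1.37
Fishing rod $105.21: sports equipment → 7% → $7.36
Total tax = $0.84 + $0.80 + $1.00 + $17.32 + $1.37 + $7.36 = $28.69

$28.69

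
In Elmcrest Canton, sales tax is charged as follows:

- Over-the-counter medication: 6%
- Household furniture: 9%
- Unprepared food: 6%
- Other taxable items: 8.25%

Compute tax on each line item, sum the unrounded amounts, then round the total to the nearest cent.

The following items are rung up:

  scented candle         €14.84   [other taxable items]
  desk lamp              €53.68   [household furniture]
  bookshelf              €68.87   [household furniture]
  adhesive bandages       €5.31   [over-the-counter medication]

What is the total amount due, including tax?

Scented candle €14.84: other taxable items → 8.25% → €1.2243
Desk lamp €53.68: household furniture → 9% → €4.8312
Bookshelf €68.87: household furniture → 9% → €6.1983
Adhesive bandages €5.31: over-the-counter medication → 6% → €0.3186
Subtotal = €142.70; unrounded tax = €12.5724 → €12.57; total due = €155.27

€155.27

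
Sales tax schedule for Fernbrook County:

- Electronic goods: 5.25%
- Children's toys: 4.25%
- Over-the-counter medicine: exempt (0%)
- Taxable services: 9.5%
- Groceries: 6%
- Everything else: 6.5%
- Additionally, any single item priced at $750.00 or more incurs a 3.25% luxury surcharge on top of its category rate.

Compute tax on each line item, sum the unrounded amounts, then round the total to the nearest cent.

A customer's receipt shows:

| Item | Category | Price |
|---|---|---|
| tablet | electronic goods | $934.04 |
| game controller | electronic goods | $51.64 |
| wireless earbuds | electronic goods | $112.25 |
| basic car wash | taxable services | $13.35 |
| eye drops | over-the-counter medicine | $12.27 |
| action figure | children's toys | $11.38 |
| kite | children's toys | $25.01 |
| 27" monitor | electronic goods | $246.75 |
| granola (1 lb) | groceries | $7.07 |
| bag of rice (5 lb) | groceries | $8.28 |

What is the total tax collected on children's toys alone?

$1.55

Action figure $11.38: children's toys → 4.25% → $0.48365
Kite $25.01: children's toys → 4.25% → $1.062925
Tax on children's toys: unrounded sum = $1.546575 → $1.55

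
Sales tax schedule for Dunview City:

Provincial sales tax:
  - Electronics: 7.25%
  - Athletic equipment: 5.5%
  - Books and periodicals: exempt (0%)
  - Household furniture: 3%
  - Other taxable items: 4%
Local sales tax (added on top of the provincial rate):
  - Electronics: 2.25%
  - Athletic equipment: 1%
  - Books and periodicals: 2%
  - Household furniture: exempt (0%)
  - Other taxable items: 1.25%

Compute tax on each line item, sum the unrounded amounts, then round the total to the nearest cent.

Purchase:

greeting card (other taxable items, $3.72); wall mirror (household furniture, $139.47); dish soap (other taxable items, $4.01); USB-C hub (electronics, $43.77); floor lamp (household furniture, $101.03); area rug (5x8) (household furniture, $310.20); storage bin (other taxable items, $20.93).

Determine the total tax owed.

Greeting card $3.72: other taxable items → 4% + 1.25% local = 5.25% → $0.1953
Wall mirror $139.47: household furniture → 3% + 0% local = 3% → $4.1841
Dish soap $4.01: other taxable items → 4% + 1.25% local = 5.25% → $0.210525
USB-C hub $43.77: electronics → 7.25% + 2.25% local = 9.5% → $4.15815
Floor lamp $101.03: household furniture → 3% + 0% local = 3% → $3.0309
Area rug (5x8) $310.20: household furniture → 3% + 0% local = 3% → $9.306
Storage bin $20.93: other taxable items → 4% + 1.25% local = 5.25% → $1.098825
Unrounded tax sum = $22.1838 → $22.18

$22.18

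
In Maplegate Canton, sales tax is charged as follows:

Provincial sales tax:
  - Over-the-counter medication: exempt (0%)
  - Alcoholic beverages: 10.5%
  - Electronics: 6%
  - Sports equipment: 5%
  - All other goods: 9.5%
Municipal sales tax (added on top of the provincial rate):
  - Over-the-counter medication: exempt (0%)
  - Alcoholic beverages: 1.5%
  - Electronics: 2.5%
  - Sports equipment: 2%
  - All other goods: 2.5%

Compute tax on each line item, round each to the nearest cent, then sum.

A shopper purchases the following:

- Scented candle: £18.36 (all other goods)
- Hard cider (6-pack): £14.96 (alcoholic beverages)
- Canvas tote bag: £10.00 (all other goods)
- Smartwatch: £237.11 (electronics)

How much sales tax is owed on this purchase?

£25.35

Scented candle £18.36: all other goods → 9.5% + 2.5% municipal = 12% → £2.20
Hard cider (6-pack) £14.96: alcoholic beverages → 10.5% + 1.5% municipal = 12% → £1.80
Canvas tote bag £10.00: all other goods → 9.5% + 2.5% municipal = 12% → £1.20
Smartwatch £237.11: electronics → 6% + 2.5% municipal = 8.5% → £20.15
Total tax = £2.20 + £1.80 + £1.20 + £20.15 = £25.35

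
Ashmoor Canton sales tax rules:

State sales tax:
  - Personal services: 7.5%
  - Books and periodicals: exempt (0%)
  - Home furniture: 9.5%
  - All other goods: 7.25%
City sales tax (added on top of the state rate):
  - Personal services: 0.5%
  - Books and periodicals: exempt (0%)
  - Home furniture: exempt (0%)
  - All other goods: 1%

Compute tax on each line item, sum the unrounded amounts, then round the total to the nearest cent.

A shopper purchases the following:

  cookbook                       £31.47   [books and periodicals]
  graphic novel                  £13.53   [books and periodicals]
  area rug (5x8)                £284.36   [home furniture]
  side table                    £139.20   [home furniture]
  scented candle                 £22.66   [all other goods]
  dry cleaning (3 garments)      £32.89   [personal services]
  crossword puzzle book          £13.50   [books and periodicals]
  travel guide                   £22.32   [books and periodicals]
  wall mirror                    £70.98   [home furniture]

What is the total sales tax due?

Cookbook £31.47: books and periodicals → 0% + 0% city = 0% → £0.00
Graphic novel £13.53: books and periodicals → 0% + 0% city = 0% → £0.00
Area rug (5x8) £284.36: home furniture → 9.5% + 0% city = 9.5% → £27.0142
Side table £139.20: home furniture → 9.5% + 0% city = 9.5% → £13.224
Scented candle £22.66: all other goods → 7.25% + 1% city = 8.25% → £1.86945
Dry cleaning (3 garments) £32.89: personal services → 7.5% + 0.5% city = 8% → £2.6312
Crossword puzzle book £13.50: books and periodicals → 0% + 0% city = 0% → £0.00
Travel guide £22.32: books and periodicals → 0% + 0% city = 0% → £0.00
Wall mirror £70.98: home furniture → 9.5% + 0% city = 9.5% → £6.7431
Unrounded tax sum = £51.48195 → £51.48

£51.48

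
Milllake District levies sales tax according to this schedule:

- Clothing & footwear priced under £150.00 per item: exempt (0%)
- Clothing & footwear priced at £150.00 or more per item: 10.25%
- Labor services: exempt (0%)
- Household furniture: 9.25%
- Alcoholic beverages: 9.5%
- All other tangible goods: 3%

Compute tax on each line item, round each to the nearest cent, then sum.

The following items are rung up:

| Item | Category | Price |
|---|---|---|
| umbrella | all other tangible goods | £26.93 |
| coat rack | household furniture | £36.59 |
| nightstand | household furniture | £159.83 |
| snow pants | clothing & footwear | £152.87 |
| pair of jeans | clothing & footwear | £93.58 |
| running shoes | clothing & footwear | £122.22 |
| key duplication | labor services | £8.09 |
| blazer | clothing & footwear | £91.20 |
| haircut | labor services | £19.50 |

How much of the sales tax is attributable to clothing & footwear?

Snow pants £152.87: clothing & footwear, £150.00 or more → 10.25% → £15.67
Pair of jeans £93.58: clothing & footwear, under £150.00 → 0% → £0.00
Running shoes £122.22: clothing & footwear, under £150.00 → 0% → £0.00
Blazer £91.20: clothing & footwear, under £150.00 → 0% → £0.00
Tax on clothing & footwear = £15.67 + £0.00 + £0.00 + £0.00 = £15.67

£15.67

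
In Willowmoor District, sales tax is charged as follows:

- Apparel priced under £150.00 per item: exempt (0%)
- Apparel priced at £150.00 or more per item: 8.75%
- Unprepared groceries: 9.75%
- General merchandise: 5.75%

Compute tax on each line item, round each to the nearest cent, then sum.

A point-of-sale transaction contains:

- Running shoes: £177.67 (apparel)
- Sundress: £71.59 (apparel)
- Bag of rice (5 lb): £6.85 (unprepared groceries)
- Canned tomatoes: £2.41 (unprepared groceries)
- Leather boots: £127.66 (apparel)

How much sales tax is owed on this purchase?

£16.45

Running shoes £177.67: apparel, £150.00 or more → 8.75% → £15.55
Sundress £71.59: apparel, under £150.00 → 0% → £0.00
Bag of rice (5 lb) £6.85: unprepared groceries → 9.75% → £0.67
Canned tomatoes £2.41: unprepared groceries → 9.75% → £0.23
Leather boots £127.66: apparel, under £150.00 → 0% → £0.00
Total tax = £15.55 + £0.67 + £0.23 = £16.45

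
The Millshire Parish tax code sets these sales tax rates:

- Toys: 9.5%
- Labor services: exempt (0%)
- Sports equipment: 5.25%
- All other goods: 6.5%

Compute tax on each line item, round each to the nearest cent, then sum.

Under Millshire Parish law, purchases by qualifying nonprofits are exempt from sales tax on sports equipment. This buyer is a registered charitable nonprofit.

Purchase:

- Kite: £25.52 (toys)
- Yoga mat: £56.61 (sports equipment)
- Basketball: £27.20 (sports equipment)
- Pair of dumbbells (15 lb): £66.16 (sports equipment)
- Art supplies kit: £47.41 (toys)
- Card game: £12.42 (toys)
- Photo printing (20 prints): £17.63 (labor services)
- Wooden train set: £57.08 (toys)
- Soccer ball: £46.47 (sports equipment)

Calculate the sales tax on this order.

£13.52

Kite £25.52: toys → 9.5% → £2.42
Yoga mat £56.61: sports equipment, buyer-exempt → 0% → £0.00
Basketball £27.20: sports equipment, buyer-exempt → 0% → £0.00
Pair of dumbbells (15 lb) £66.16: sports equipment, buyer-exempt → 0% → £0.00
Art supplies kit £47.41: toys → 9.5% → £4.50
Card game £12.42: toys → 9.5% → £1.18
Photo printing (20 prints) £17.63: labor services → 0% → £0.00
Wooden train set £57.08: toys → 9.5% → £5.42
Soccer ball £46.47: sports equipment, buyer-exempt → 0% → £0.00
Total tax = £2.42 + £4.50 + £1.18 + £5.42 = £13.52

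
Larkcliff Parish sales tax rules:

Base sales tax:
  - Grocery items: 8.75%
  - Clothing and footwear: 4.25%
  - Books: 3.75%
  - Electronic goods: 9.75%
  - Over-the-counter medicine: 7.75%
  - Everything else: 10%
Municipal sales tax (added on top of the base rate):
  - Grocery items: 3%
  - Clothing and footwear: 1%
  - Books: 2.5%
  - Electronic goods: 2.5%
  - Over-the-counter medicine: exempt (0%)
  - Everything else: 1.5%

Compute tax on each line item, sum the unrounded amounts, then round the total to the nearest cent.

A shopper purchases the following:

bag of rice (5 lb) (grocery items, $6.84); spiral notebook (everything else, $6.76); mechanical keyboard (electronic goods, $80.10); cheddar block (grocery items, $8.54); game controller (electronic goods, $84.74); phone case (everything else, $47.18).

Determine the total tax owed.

$28.20

Bag of rice (5 lb) $6.84: grocery items → 8.75% + 3% municipal = 11.75% → $0.8037
Spiral notebook $6.76: everything else → 10% + 1.5% municipal = 11.5% → $0.7774
Mechanical keyboard $80.10: electronic goods → 9.75% + 2.5% municipal = 12.25% → $9.81225
Cheddar block $8.54: grocery items → 8.75% + 3% municipal = 11.75% → $1.00345
Game controller $84.74: electronic goods → 9.75% + 2.5% municipal = 12.25% → $10.38065
Phone case $47.18: everything else → 10% + 1.5% municipal = 11.5% → $5.4257
Unrounded tax sum = $28.20315 → $28.20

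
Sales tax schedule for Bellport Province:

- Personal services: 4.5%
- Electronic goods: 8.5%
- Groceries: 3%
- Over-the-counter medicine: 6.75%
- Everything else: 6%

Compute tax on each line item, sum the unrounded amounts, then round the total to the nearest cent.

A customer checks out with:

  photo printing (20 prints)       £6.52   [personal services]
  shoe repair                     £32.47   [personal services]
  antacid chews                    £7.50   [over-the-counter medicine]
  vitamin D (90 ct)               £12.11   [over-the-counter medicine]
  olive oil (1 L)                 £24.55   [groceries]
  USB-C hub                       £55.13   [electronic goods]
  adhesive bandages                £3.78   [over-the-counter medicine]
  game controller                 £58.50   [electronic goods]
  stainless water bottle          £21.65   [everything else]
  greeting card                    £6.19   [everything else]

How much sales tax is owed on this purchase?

£15.40

Photo printing (20 prints) £6.52: personal services → 4.5% → £0.2934
Shoe repair £32.47: personal services → 4.5% → £1.46115
Antacid chews £7.50: over-the-counter medicine → 6.75% → £0.50625
Vitamin D (90 ct) £12.11: over-the-counter medicine → 6.75% → £0.817425
Olive oil (1 L) £24.55: groceries → 3% → £0.7365
USB-C hub £55.13: electronic goods → 8.5% → £4.68605
Adhesive bandages £3.78: over-the-counter medicine → 6.75% → £0.25515
Game controller £58.50: electronic goods → 8.5% → £4.9725
Stainless water bottle £21.65: everything else → 6% → £1.299
Greeting card £6.19: everything else → 6% → £0.3714
Unrounded tax sum = £15.398825 → £15.40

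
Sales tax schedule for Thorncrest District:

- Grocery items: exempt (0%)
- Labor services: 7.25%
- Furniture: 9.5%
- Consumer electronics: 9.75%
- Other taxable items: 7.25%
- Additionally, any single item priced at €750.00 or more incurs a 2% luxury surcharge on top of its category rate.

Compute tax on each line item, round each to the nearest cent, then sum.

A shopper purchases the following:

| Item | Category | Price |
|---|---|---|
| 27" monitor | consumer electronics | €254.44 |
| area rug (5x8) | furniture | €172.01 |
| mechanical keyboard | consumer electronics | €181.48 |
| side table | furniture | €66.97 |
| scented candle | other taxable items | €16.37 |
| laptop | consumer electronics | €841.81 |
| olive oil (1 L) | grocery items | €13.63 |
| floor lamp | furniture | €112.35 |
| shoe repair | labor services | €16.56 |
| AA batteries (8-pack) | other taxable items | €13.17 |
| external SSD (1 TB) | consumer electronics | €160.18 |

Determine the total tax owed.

€193.74

27" monitor €254.44: consumer electronics → 9.75% → €24.81
Area rug (5x8) €172.01: furniture → 9.5% → €16.34
Mechanical keyboard €181.48: consumer electronics → 9.75% → €17.69
Side table €66.97: furniture → 9.5% → €6.36
Scented candle €16.37: other taxable items → 7.25% → €1.19
Laptop €841.81: consumer electronics → 9.75% + 2% surcharge = 11.75% → €98.91
Olive oil (1 L) €13.63: grocery items → 0% → €0.00
Floor lamp €112.35: furniture → 9.5% → €10.67
Shoe repair €16.56: labor services → 7.25% → €1.20
AA batteries (8-pack) €13.17: other taxable items → 7.25% → €0.95
External SSD (1 TB) €160.18: consumer electronics → 9.75% → €15.62
Total tax = €24.81 + €16.34 + €17.69 + €6.36 + €1.19 + €98.91 + €10.67 + €1.20 + €0.95 + €15.62 = €193.74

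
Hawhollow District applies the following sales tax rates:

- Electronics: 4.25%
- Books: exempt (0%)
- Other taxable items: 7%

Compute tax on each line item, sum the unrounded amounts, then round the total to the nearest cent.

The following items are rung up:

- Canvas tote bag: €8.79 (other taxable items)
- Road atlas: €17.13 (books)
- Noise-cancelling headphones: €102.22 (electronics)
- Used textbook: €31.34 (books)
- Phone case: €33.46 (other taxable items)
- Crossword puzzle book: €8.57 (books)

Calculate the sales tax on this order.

Canvas tote bag €8.79: other taxable items → 7% → €0.6153
Road atlas €17.13: books → 0% → €0.00
Noise-cancelling headphones €102.22: electronics → 4.25% → €4.34435
Used textbook €31.34: books → 0% → €0.00
Phone case €33.46: other taxable items → 7% → €2.3422
Crossword puzzle book €8.57: books → 0% → €0.00
Unrounded tax sum = €7.30185 → €7.30

€7.30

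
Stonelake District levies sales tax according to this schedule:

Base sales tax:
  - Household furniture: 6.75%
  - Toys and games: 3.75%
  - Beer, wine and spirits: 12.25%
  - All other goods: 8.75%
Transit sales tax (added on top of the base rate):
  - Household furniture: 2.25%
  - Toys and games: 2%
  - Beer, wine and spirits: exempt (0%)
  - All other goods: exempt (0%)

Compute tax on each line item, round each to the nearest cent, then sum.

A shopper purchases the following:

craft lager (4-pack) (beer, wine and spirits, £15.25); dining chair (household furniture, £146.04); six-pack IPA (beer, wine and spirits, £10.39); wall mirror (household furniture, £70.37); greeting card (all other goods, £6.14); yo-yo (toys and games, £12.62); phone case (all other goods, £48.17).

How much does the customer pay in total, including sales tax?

Craft lager (4-pack) £15.25: beer, wine and spirits → 12.25% + 0% transit = 12.25% → £1.87
Dining chair £146.04: household furniture → 6.75% + 2.25% transit = 9% → £13.14
Six-pack IPA £10.39: beer, wine and spirits → 12.25% + 0% transit = 12.25% → £1.27
Wall mirror £70.37: household furniture → 6.75% + 2.25% transit = 9% → £6.33
Greeting card £6.14: all other goods → 8.75% + 0% transit = 8.75% → £0.54
Yo-yo £12.62: toys and games → 3.75% + 2% transit = 5.75% → £0.73
Phone case £48.17: all other goods → 8.75% + 0% transit = 8.75% → £4.21
Subtotal = £308.98; tax = £28.09; total due = £337.07

£337.07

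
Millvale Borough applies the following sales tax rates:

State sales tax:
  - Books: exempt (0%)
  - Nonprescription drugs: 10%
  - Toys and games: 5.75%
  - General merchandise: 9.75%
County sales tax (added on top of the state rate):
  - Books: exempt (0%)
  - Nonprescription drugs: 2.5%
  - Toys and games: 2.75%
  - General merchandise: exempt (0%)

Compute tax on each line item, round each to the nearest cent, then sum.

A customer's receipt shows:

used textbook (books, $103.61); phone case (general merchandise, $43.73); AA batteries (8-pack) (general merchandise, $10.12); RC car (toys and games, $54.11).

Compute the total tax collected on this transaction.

$9.85

Used textbook $103.61: books → 0% + 0% county = 0% → $0.00
Phone case $43.73: general merchandise → 9.75% + 0% county = 9.75% → $4.26
AA batteries (8-pack) $10.12: general merchandise → 9.75% + 0% county = 9.75% → $0.99
RC car $54.11: toys and games → 5.75% + 2.75% county = 8.5% → $4.60
Total tax = $4.26 + $0.99 + $4.60 = $9.85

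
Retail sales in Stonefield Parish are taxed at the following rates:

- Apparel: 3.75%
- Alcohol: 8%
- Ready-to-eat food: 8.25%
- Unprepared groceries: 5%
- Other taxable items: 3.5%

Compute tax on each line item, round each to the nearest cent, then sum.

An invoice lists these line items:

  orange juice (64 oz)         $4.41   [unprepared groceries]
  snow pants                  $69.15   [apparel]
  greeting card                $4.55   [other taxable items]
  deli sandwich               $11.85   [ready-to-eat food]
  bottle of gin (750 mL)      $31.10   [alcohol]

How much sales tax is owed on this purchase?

Orange juice (64 oz) $4.41: unprepared groceries → 5% → $0.22
Snow pants $69.15: apparel → 3.75% → $2.59
Greeting card $4.55: other taxable items → 3.5% → $0.16
Deli sandwich $11.85: ready-to-eat food → 8.25% → $0.98
Bottle of gin (750 mL) $31.10: alcohol → 8% → $2.49
Total tax = $0.22 + $2.59 + $0.16 + $0.98 + $2.49 = $6.44

$6.44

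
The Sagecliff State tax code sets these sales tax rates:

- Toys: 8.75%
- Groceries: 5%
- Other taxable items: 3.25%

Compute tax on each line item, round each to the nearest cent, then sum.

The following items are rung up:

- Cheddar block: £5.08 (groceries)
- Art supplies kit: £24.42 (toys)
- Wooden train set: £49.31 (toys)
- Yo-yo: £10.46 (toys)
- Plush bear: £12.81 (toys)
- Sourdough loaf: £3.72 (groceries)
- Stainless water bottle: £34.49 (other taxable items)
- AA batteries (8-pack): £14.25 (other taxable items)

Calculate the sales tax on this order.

Cheddar block £5.08: groceries → 5% → £0.25
Art supplies kit £24.42: toys → 8.75% → £2.14
Wooden train set £49.31: toys → 8.75% → £4.31
Yo-yo £10.46: toys → 8.75% → £0.92
Plush bear £12.81: toys → 8.75% → £1.12
Sourdough loaf £3.72: groceries → 5% → £0.19
Stainless water bottle £34.49: other taxable items → 3.25% → £1.12
AA batteries (8-pack) £14.25: other taxable items → 3.25% → £0.46
Total tax = £0.25 + £2.14 + £4.31 + £0.92 + £1.12 + £0.19 + £1.12 + £0.46 = £10.51

£10.51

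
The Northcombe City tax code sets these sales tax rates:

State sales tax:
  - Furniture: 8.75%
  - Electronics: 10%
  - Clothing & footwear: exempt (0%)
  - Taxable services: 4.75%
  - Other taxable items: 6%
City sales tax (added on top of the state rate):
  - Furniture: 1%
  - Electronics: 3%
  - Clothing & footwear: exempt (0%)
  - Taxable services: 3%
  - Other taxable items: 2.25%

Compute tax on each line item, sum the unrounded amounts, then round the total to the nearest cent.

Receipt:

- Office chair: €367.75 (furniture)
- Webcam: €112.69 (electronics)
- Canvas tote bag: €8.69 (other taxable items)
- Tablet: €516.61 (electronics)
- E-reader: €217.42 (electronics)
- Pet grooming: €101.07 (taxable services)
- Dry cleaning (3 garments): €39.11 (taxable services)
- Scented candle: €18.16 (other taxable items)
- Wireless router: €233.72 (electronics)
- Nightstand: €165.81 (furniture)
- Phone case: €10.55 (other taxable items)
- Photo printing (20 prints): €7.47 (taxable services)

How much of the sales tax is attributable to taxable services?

€11.44

Pet grooming €101.07: taxable services → 4.75% + 3% city = 7.75% → €7.832925
Dry cleaning (3 garments) €39.11: taxable services → 4.75% + 3% city = 7.75% → €3.031025
Photo printing (20 prints) €7.47: taxable services → 4.75% + 3% city = 7.75% → €0.578925
Tax on taxable services: unrounded sum = €11.442875 → €11.44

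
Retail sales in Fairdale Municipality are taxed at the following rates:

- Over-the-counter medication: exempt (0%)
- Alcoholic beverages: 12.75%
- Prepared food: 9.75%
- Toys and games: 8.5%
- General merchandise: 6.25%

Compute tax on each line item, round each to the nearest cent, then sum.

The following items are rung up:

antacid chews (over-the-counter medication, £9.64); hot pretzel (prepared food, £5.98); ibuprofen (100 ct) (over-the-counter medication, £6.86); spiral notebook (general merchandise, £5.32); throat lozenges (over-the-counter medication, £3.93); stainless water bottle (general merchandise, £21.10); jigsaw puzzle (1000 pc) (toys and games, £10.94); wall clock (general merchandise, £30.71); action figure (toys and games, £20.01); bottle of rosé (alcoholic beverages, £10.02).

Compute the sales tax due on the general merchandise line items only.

Spiral notebook £5.32: general merchandise → 6.25% → £0.33
Stainless water bottle £21.10: general merchandise → 6.25% → £1.32
Wall clock £30.71: general merchandise → 6.25% → £1.92
Tax on general merchandise = £0.33 + £1.32 + £1.92 = £3.57

£3.57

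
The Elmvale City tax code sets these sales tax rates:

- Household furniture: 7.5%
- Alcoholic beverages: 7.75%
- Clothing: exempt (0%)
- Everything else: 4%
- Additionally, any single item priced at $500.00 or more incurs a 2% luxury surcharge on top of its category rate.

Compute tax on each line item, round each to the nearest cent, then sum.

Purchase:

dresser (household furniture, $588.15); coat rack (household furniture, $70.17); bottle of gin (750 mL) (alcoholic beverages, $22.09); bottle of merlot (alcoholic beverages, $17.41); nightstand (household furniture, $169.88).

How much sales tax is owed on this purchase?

$76.93

Dresser $588.15: household furniture → 7.5% + 2% surcharge = 9.5% → $55.87
Coat rack $70.17: household furniture → 7.5% → $5.26
Bottle of gin (750 mL) $22.09: alcoholic beverages → 7.75% → $1.71
Bottle of merlot $17.41: alcoholic beverages → 7.75% → $1.35
Nightstand $169.88: household furniture → 7.5% → $12.74
Total tax = $55.87 + $5.26 + $1.71 + $1.35 + $12.74 = $76.93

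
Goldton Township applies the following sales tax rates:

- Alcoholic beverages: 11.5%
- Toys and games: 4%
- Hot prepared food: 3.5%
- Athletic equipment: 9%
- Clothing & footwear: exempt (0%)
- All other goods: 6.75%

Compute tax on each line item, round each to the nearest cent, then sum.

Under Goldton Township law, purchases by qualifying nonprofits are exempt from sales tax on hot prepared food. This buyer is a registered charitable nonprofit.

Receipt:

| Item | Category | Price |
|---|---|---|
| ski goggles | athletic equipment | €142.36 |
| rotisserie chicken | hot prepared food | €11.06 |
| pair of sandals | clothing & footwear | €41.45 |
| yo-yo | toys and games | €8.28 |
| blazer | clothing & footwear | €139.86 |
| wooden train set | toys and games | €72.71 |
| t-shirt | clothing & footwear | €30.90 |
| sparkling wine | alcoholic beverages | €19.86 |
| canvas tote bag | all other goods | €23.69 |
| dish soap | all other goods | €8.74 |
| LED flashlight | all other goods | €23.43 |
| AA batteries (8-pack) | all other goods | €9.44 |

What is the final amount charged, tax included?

€554.52

Ski goggles €142.36: athletic equipment → 9% → €12.81
Rotisserie chicken €11.06: hot prepared food, buyer-exempt → 0% → €0.00
Pair of sandals €41.45: clothing & footwear → 0% → €0.00
Yo-yo €8.28: toys and games → 4% → €0.33
Blazer €139.86: clothing & footwear → 0% → €0.00
Wooden train set €72.71: toys and games → 4% → €2.91
T-shirt €30.90: clothing & footwear → 0% → €0.00
Sparkling wine €19.86: alcoholic beverages → 11.5% → €2.28
Canvas tote bag €23.69: all other goods → 6.75% → €1.60
Dish soap €8.74: all other goods → 6.75% → €0.59
LED flashlight €23.43: all other goods → 6.75% → €1.58
AA batteries (8-pack) €9.44: all other goods → 6.75% → €0.64
Subtotal = €531.78; tax = €22.74; total due = €554.52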